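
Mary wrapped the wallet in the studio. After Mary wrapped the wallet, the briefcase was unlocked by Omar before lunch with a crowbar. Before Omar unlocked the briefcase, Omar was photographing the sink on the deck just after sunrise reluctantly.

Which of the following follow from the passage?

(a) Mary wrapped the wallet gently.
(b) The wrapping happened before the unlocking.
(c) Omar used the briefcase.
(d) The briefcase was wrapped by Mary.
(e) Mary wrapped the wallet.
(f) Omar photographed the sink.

(a) Not entailed — 'gently' adds information not in the original event.
(b) Entailed — the narrative places the wrapping before the unlocking.
(c) Not entailed — the briefcase is the patient, not an instrument — Omar used a crowbar.
(d) Not entailed — Mary wrapped the wallet, not the briefcase; the briefcase belongs to the unlocking event.
(e) Entailed — every conjunct here is already in the original wrapping event.
(f) Not entailed — 'was photographing' is progressive on an accomplishment; it does not entail the completed 'photographed'.

(b), (e)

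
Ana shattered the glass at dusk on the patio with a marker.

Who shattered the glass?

'Ana' marks the agent of the shattering event.

Ana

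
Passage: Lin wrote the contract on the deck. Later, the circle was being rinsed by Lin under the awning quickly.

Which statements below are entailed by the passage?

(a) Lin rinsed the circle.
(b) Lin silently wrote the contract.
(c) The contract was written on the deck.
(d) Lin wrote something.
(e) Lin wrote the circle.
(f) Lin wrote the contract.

(a) Entailed — 'rinse' is an activity; 'was rinsing' entails that some rinsing happened, so 'rinsed' holds.
(b) Not entailed — 'silently' adds information not in the original event.
(c) Entailed — the original entails any weakening of itself; this just generalizes the agent.
(d) Entailed — every conjunct here is already in the original writing event.
(e) Not entailed — Lin wrote the contract, not the circle; the circle belongs to the rinsing event.
(f) Entailed — the original entails any weakening of itself; this just drops 'on the deck'.

(a), (c), (d), (f)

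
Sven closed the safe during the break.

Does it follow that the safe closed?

'Sven closed the safe' is the causative; it entails the inchoative 'the safe closed'.

yes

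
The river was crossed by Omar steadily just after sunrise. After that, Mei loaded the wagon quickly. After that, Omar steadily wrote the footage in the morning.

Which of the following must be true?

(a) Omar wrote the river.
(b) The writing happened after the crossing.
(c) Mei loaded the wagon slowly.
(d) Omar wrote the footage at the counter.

(a) Not entailed — Omar wrote the footage, not the river; the river belongs to the crossing event.
(b) Entailed — the narrative places the crossing before the writing.
(c) Not entailed — 'slowly' adds a manner not in (and inconsistent with) the original.
(d) Not entailed — 'at the counter' adds information not in the original event.

(b)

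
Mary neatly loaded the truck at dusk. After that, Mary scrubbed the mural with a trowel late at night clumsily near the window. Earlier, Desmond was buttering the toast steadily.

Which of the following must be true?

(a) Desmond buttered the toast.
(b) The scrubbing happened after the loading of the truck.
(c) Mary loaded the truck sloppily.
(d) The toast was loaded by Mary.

(a) Not entailed — 'was buttering' is progressive on an accomplishment; it does not entail the completed 'buttered'.
(b) Entailed — the narrative places the loading before the scrubbing.
(c) Not entailed — 'sloppily' adds a manner not in (and inconsistent with) the original.
(d) Not entailed — Mary loaded the truck, not the toast; the toast belongs to the buttering event.

(b)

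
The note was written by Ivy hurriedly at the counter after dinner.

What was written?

the note

'the note' marks the patient of the writing event.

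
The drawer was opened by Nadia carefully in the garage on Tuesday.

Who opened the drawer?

Nadia

'Nadia' marks the agent of the opening event.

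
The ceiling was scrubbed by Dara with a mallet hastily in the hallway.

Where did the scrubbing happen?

in the hallway

'in the hallway' marks the location of the scrubbing event.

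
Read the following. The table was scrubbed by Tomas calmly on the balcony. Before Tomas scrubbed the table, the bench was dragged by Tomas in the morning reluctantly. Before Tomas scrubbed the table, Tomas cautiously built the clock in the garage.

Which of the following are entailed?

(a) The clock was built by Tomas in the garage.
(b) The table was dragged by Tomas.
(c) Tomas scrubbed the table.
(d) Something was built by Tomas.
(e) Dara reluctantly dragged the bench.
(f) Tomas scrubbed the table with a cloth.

(a), (c), (d)

(a) Entailed — dropping 'cautiously' leaves a sub-description the original still satisfies.
(b) Not entailed — Tomas dragged the bench, not the table; the table belongs to the scrubbing event.
(c) Entailed — this follows by dropping conjuncts from the scrubbing event's description.
(d) Entailed — this follows by dropping conjuncts from the building event's description.
(e) Not entailed — the passage has Tomas dragging the bench, not Dara.
(f) Not entailed — 'with a cloth' adds information not in the original event.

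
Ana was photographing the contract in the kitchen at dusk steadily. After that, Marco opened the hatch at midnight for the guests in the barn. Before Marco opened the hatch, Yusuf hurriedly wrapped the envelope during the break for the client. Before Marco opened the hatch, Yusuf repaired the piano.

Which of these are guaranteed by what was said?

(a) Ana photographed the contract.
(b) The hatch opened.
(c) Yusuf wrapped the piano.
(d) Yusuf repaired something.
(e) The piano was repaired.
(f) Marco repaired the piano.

(b), (d), (e)

(a) Not entailed — 'was photographing' is progressive on an accomplishment; it does not entail the completed 'photographed'.
(b) Entailed — 'Marco opened the hatch' is causative; it entails the inchoative 'the hatch opened'.
(c) Not entailed — Yusuf wrapped the envelope, not the piano; the piano belongs to the repairing event.
(d) Entailed — generalizing the patient leaves a sub-description the original still satisfies.
(e) Entailed — every conjunct here is already in the original repairing event.
(f) Not entailed — the passage has Yusuf repairing the piano, not Marco.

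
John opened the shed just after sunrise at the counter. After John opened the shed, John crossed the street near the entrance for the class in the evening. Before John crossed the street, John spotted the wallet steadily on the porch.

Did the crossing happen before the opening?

The narrative orders the opening before the crossing.

no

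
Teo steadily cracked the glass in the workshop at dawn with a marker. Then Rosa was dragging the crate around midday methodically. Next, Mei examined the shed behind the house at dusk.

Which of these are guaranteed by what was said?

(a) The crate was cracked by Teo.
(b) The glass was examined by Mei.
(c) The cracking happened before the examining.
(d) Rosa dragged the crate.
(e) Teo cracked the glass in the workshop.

(c), (d), (e)

(a) Not entailed — Teo cracked the glass, not the crate; the crate belongs to the dragging event.
(b) Not entailed — Mei examined the shed, not the glass; the glass belongs to the cracking event.
(c) Entailed — the narrative places the cracking before the examining.
(d) Entailed — 'drag' is an activity; 'was dragging' entails that some dragging happened, so 'dragged' holds.
(e) Entailed — the original entails any weakening of itself; this just drops 'steadily', 'with a marker', 'at dawn'.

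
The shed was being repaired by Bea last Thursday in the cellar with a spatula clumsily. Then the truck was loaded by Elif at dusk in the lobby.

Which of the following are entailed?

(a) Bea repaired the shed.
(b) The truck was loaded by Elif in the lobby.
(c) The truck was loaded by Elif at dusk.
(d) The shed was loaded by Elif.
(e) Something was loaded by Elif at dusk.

(b), (c), (e)

(a) Not entailed — 'was repairing' is progressive on an accomplishment; it does not entail the completed 'repaired'.
(b) Entailed — every conjunct here is already in the original loading event.
(c) Entailed — dropping 'in the lobby' leaves a sub-description the original still satisfies.
(d) Not entailed — Elif loaded the truck, not the shed; the shed belongs to the repairing event.
(e) Entailed — this follows by dropping conjuncts from the loading event's description.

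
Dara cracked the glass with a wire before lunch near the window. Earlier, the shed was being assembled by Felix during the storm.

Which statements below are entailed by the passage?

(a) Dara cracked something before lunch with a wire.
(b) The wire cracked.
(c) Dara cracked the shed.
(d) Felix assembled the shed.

(a)

(a) Entailed — every conjunct here is already in the original cracking event.
(b) Not entailed — the glass is what cracked, not the wire.
(c) Not entailed — Dara cracked the glass, not the shed; the shed belongs to the assembling event.
(d) Not entailed — 'was assembling' is progressive on an accomplishment; it does not entail the completed 'assembled'.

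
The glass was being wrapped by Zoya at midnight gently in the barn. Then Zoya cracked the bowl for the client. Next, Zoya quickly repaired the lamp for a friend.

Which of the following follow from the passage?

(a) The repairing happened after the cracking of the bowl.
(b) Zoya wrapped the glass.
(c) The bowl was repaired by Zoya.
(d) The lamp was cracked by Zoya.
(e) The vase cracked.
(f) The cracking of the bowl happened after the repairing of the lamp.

(a)

(a) Entailed — the narrative places the cracking before the repairing.
(b) Not entailed — 'was wrapping' is progressive on an accomplishment; it does not entail the completed 'wrapped'.
(c) Not entailed — Zoya repaired the lamp, not the bowl; the bowl belongs to the cracking event.
(d) Not entailed — Zoya cracked the bowl, not the lamp; the lamp belongs to the repairing event.
(e) Not entailed — the bowl is what cracked, not the vase.
(f) Not entailed — the narrative places the cracking before the repairing, not after.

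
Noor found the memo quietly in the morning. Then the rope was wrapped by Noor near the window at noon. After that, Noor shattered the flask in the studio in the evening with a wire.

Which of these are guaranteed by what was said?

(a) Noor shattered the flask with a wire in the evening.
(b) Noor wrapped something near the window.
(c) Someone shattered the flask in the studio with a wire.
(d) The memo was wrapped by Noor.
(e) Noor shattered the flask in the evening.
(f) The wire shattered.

(a), (b), (c), (e)

(a) Entailed — the original entails any weakening of itself; this just drops 'in the studio'.
(b) Entailed — the original entails any weakening of itself; this just drops 'at noon' and generalizes the patient.
(c) Entailed — dropping 'in the evening' and generalizing the agent leaves a sub-description the original still satisfies.
(d) Not entailed — Noor wrapped the rope, not the memo; the memo belongs to the finding event.
(e) Entailed — the original entails any weakening of itself; this just drops 'with a wire', 'in the studio'.
(f) Not entailed — the flask is what shattered, not the wire.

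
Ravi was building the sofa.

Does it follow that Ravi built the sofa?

no

'was building' is progressive; for an accomplishment like 'build the sofa', it doesn't entail completion.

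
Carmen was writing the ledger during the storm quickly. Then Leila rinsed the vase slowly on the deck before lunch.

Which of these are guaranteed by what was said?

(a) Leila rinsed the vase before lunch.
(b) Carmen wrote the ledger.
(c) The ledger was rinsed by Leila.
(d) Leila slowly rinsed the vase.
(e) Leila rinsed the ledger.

(a), (d)

(a) Entailed — dropping 'on the deck', 'slowly' leaves a sub-description the original still satisfies.
(b) Not entailed — 'was writing' is progressive on an accomplishment; it does not entail the completed 'wrote'.
(c) Not entailed — Leila rinsed the vase, not the ledger; the ledger belongs to the writing event.
(d) Entailed — the original entails any weakening of itself; this just drops 'on the deck', 'before lunch'.
(e) Not entailed — Leila rinsed the vase, not the ledger; the ledger belongs to the writing event.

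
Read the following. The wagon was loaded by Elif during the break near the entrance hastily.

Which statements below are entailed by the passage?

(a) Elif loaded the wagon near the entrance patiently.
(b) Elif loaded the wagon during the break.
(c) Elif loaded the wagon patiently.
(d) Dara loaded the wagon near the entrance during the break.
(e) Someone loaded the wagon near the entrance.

(a) Not entailed — 'patiently' adds a manner not in (and inconsistent with) the original.
(b) Entailed — dropping 'near the entrance', 'hastily' leaves a sub-description the original still satisfies.
(c) Not entailed — 'patiently' adds a manner not in (and inconsistent with) the original.
(d) Not entailed — the passage has Elif loading the wagon, not Dara.
(e) Entailed — dropping 'hastily', 'during the break' and generalizing the agent leaves a sub-description the original still satisfies.

(b), (e)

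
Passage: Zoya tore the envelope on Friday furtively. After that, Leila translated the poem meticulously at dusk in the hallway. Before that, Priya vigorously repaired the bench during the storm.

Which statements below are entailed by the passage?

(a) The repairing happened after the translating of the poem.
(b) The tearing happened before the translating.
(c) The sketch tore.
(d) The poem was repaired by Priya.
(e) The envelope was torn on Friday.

(a) Not entailed — the narrative places the repairing before the translating, not after.
(b) Entailed — the narrative places the tearing before the translating.
(c) Not entailed — the envelope is what tore, not the sketch.
(d) Not entailed — Priya repaired the bench, not the poem; the poem belongs to the translating event.
(e) Entailed — dropping 'furtively' and generalizing the agent leaves a sub-description the original still satisfies.

(b), (e)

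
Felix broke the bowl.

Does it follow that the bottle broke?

no

Nothing is said about any bottle; only the bowl is affected.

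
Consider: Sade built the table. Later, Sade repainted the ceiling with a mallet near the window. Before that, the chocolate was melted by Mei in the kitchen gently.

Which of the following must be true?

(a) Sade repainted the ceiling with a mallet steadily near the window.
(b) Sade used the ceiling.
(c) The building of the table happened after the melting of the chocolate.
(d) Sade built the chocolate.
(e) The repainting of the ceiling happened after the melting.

(e)

(a) Not entailed — 'steadily' adds information not in the original event.
(b) Not entailed — the ceiling is the patient, not an instrument — Sade used a mallet.
(c) Not entailed — the narrative doesn't order the melting relative to the building.
(d) Not entailed — Sade built the table, not the chocolate; the chocolate belongs to the melting event.
(e) Entailed — the narrative places the melting before the repainting.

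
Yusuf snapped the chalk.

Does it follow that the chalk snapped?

yes

'Yusuf snapped the chalk' is the causative; it entails the inchoative 'the chalk snapped'.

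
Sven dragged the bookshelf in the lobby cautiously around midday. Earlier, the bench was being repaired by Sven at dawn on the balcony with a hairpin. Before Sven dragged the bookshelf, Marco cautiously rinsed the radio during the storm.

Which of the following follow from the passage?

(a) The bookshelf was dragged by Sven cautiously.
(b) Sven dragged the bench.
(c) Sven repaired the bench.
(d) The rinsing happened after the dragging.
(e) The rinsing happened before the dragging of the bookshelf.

(a) Entailed — every conjunct here is already in the original dragging event.
(b) Not entailed — Sven dragged the bookshelf, not the bench; the bench belongs to the repairing event.
(c) Not entailed — 'was repairing' is progressive on an accomplishment; it does not entail the completed 'repaired'.
(d) Not entailed — the narrative places the rinsing before the dragging, not after.
(e) Entailed — the narrative places the rinsing before the dragging.

(a), (e)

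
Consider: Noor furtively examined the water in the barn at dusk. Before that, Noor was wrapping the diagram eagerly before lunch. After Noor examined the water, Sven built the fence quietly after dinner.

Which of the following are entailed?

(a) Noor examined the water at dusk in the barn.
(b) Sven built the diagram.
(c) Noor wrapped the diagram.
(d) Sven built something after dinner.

(a), (d)

(a) Entailed — the original entails any weakening of itself; this just drops 'furtively'.
(b) Not entailed — Sven built the fence, not the diagram; the diagram belongs to the wrapping event.
(c) Not entailed — 'was wrapping' is progressive on an accomplishment; it does not entail the completed 'wrapped'.
(d) Entailed — the original entails any weakening of itself; this just drops 'quietly' and generalizes the patient.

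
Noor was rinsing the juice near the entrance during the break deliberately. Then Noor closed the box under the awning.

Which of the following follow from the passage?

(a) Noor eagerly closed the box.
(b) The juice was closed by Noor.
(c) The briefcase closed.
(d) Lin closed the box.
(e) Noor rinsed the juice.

(a) Not entailed — 'eagerly' adds information not in the original event.
(b) Not entailed — Noor closed the box, not the juice; the juice belongs to the rinsing event.
(c) Not entailed — the box is what closed, not the briefcase.
(d) Not entailed — the passage has Noor closing the box, not Lin.
(e) Entailed — 'rinse' is an activity; 'was rinsing' entails that some rinsing happened, so 'rinsed' holds.

(e)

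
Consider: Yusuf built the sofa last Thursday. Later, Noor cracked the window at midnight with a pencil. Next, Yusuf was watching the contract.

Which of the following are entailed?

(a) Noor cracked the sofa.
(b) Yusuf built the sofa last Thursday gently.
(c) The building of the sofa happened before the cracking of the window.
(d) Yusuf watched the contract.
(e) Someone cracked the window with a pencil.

(a) Not entailed — Noor cracked the window, not the sofa; the sofa belongs to the building event.
(b) Not entailed — 'gently' adds information not in the original event.
(c) Entailed — the narrative places the building before the cracking.
(d) Entailed — 'watch' is an activity; 'was watching' entails that some watching happened, so 'watched' holds.
(e) Entailed — dropping 'at midnight' and generalizing the agent leaves a sub-description the original still satisfies.

(c), (d), (e)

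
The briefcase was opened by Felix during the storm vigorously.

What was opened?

'the briefcase' marks the patient of the opening event.

the briefcase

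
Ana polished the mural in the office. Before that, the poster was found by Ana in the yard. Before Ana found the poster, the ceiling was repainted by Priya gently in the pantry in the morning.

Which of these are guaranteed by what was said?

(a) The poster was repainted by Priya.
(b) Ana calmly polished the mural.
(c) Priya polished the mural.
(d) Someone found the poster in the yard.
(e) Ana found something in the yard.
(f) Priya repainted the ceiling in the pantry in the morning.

(d), (e), (f)

(a) Not entailed — Priya repainted the ceiling, not the poster; the poster belongs to the finding event.
(b) Not entailed — 'calmly' adds information not in the original event.
(c) Not entailed — the passage has Ana polishing the mural, not Priya.
(d) Entailed — every conjunct here is already in the original finding event.
(e) Entailed — the original entails any weakening of itself; this just generalizes the patient.
(f) Entailed — dropping 'gently' leaves a sub-description the original still satisfies.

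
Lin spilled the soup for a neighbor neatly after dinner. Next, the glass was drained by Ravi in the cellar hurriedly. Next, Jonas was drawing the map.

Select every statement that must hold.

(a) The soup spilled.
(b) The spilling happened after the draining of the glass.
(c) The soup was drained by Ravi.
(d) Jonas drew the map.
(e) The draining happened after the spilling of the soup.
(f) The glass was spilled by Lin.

(a) Entailed — 'Lin spilled the soup' is causative; it entails the inchoative 'the soup spilled'.
(b) Not entailed — the narrative places the spilling before the draining, not after.
(c) Not entailed — Ravi drained the glass, not the soup; the soup belongs to the spilling event.
(d) Not entailed — 'was drawing' is progressive on an accomplishment; it does not entail the completed 'drew'.
(e) Entailed — the narrative places the spilling before the draining.
(f) Not entailed — Lin spilled the soup, not the glass; the glass belongs to the draining event.

(a), (e)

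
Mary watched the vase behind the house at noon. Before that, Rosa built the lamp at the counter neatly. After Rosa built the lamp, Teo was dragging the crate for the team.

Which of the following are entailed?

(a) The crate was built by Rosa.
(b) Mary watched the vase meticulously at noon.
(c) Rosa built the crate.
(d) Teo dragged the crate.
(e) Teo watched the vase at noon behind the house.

(a) Not entailed — Rosa built the lamp, not the crate; the crate belongs to the dragging event.
(b) Not entailed — 'meticulously' adds information not in the original event.
(c) Not entailed — Rosa built the lamp, not the crate; the crate belongs to the dragging event.
(d) Entailed — 'drag' is an activity; 'was dragging' entails that some dragging happened, so 'dragged' holds.
(e) Not entailed — the passage has Mary watching the vase, not Teo.

(d)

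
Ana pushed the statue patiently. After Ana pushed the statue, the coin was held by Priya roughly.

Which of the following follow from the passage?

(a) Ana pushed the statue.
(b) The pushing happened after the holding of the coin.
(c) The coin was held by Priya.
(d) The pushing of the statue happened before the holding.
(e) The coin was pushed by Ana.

(a) Entailed — every conjunct here is already in the original pushing event.
(b) Not entailed — the narrative places the pushing before the holding, not after.
(c) Entailed — dropping 'roughly' leaves a sub-description the original still satisfies.
(d) Entailed — the narrative places the pushing before the holding.
(e) Not entailed — Ana pushed the statue, not the coin; the coin belongs to the holding event.

(a), (c), (d)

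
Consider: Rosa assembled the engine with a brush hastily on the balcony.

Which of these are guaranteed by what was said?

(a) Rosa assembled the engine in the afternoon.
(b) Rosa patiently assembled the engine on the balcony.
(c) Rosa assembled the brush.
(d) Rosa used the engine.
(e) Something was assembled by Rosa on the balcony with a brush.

(e)

(a) Not entailed — 'in the afternoon' adds information not in the original event.
(b) Not entailed — 'patiently' adds a manner not in (and inconsistent with) the original.
(c) Not entailed — the brush is the instrument, not what was assembled.
(d) Not entailed — the engine is the patient, not an instrument — Rosa used a brush.
(e) Entailed — this follows by dropping conjuncts from the assembling event's description.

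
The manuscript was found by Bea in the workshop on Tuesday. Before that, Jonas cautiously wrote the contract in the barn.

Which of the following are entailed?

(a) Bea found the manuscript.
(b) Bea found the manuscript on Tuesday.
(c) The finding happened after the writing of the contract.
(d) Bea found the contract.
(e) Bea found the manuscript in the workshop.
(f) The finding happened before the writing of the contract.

(a) Entailed — dropping 'on Tuesday', 'in the workshop' leaves a sub-description the original still satisfies.
(b) Entailed — dropping 'in the workshop' leaves a sub-description the original still satisfies.
(c) Entailed — the narrative places the writing before the finding.
(d) Not entailed — Bea found the manuscript, not the contract; the contract belongs to the writing event.
(e) Entailed — dropping 'on Tuesday' leaves a sub-description the original still satisfies.
(f) Not entailed — the narrative places the writing before the finding, not after.

(a), (b), (c), (e)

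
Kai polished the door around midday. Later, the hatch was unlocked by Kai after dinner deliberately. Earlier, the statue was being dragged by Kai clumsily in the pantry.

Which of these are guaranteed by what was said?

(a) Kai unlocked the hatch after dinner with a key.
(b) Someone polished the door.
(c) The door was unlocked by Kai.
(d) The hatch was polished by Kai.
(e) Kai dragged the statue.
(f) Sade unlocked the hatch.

(b), (e)

(a) Not entailed — 'with a key' adds information not in the original event.
(b) Entailed — dropping 'around midday' and generalizing the agent leaves a sub-description the original still satisfies.
(c) Not entailed — Kai unlocked the hatch, not the door; the door belongs to the polishing event.
(d) Not entailed — Kai polished the door, not the hatch; the hatch belongs to the unlocking event.
(e) Entailed — 'drag' is an activity; 'was dragging' entails that some dragging happened, so 'dragged' holds.
(f) Not entailed — the passage has Kai unlocking the hatch, not Sade.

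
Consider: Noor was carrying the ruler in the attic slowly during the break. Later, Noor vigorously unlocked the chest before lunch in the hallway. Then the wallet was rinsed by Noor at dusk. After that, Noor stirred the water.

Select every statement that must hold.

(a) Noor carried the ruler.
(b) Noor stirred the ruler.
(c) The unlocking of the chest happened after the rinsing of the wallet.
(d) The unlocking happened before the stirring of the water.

(a), (d)

(a) Entailed — 'carry' is an activity; 'was carrying' entails that some carrying happened, so 'carried' holds.
(b) Not entailed — Noor stirred the water, not the ruler; the ruler belongs to the carrying event.
(c) Not entailed — the narrative places the unlocking before the rinsing, not after.
(d) Entailed — the narrative places the unlocking before the stirring.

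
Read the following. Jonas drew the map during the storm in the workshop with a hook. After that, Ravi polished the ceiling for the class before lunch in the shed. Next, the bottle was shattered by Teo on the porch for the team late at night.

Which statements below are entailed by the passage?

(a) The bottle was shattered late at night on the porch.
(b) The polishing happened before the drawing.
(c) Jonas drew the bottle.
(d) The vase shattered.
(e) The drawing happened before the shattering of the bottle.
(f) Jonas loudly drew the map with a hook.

(a), (e)

(a) Entailed — every conjunct here is already in the original shattering event.
(b) Not entailed — the narrative places the drawing before the polishing, not after.
(c) Not entailed — Jonas drew the map, not the bottle; the bottle belongs to the shattering event.
(d) Not entailed — the bottle is what shattered, not the vase.
(e) Entailed — the narrative places the drawing before the shattering.
(f) Not entailed — 'loudly' adds information not in the original event.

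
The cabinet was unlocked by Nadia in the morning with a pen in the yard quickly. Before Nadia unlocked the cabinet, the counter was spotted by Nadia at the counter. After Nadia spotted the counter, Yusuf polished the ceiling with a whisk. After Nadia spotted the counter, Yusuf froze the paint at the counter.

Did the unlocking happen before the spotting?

no

The narrative orders the spotting before the unlocking.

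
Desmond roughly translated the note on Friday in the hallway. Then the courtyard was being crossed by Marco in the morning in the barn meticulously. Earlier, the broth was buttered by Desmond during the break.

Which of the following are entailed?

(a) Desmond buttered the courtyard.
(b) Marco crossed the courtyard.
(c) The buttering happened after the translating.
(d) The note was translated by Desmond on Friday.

(a) Not entailed — Desmond buttered the broth, not the courtyard; the courtyard belongs to the crossing event.
(b) Not entailed — 'was crossing' is progressive on an accomplishment; it does not entail the completed 'crossed'.
(c) Not entailed — the narrative doesn't order the translating relative to the buttering.
(d) Entailed — dropping 'in the hallway', 'roughly' leaves a sub-description the original still satisfies.

(d)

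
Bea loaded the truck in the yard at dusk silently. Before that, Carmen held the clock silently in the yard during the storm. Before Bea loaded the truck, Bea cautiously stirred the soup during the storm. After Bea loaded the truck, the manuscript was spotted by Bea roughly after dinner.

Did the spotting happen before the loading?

no

The narrative orders the loading before the spotting.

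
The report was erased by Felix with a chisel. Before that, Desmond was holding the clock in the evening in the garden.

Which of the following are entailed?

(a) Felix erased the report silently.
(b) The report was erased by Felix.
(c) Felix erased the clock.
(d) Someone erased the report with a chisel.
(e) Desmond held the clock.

(b), (d), (e)

(a) Not entailed — 'silently' adds information not in the original event.
(b) Entailed — the original entails any weakening of itself; this just drops 'with a chisel'.
(c) Not entailed — Felix erased the report, not the clock; the clock belongs to the holding event.
(d) Entailed — every conjunct here is already in the original erasing event.
(e) Entailed — 'hold' is an activity; 'was holding' entails that some holding happened, so 'held' holds.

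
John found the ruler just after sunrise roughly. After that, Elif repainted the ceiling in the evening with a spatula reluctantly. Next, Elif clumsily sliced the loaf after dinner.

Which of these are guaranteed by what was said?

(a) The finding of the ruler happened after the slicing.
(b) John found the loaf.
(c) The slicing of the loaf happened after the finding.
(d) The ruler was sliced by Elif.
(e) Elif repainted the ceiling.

(a) Not entailed — the narrative places the finding before the slicing, not after.
(b) Not entailed — John found the ruler, not the loaf; the loaf belongs to the slicing event.
(c) Entailed — the narrative places the finding before the slicing.
(d) Not entailed — Elif sliced the loaf, not the ruler; the ruler belongs to the finding event.
(e) Entailed — dropping 'in the evening', 'reluctantly', 'with a spatula' leaves a sub-description the original still satisfies.

(c), (e)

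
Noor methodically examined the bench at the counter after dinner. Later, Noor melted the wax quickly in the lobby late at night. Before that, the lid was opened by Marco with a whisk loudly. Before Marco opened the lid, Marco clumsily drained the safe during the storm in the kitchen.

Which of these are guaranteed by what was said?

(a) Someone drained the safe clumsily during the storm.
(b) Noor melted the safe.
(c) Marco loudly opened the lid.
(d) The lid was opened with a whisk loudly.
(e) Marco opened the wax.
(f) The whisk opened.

(a), (c), (d)

(a) Entailed — every conjunct here is already in the original draining event.
(b) Not entailed — Noor melted the wax, not the safe; the safe belongs to the draining event.
(c) Entailed — the original entails any weakening of itself; this just drops 'with a whisk'.
(d) Entailed — the original entails any weakening of itself; this just generalizes the agent.
(e) Not entailed — Marco opened the lid, not the wax; the wax belongs to the melting event.
(f) Not entailed — the lid is what opened, not the whisk.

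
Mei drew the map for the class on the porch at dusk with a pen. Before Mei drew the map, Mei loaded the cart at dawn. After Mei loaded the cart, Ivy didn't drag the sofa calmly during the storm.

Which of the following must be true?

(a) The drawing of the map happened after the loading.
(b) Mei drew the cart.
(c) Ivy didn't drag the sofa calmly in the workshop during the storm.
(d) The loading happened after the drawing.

(a), (c)

(a) Entailed — the narrative places the loading before the drawing.
(b) Not entailed — Mei drew the map, not the cart; the cart belongs to the loading event.
(c) Entailed — under negation, adding a further restriction is entailed: if no such dragging event occurred, none occurred in the workshop either.
(d) Not entailed — the narrative places the loading before the drawing, not after.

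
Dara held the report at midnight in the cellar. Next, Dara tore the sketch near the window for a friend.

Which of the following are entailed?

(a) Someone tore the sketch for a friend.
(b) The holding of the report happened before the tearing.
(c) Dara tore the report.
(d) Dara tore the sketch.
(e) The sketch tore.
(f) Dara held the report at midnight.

(a), (b), (d), (e), (f)

(a) Entailed — every conjunct here is already in the original tearing event.
(b) Entailed — the narrative places the holding before the tearing.
(c) Not entailed — Dara tore the sketch, not the report; the report belongs to the holding event.
(d) Entailed — every conjunct here is already in the original tearing event.
(e) Entailed — 'Dara tore the sketch' is causative; it entails the inchoative 'the sketch tore'.
(f) Entailed — this follows by dropping conjuncts from the holding event's description.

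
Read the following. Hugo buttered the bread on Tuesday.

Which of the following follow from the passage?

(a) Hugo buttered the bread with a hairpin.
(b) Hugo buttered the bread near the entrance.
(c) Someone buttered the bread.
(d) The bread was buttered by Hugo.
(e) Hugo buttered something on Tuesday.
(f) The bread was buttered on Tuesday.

(a) Not entailed — 'with a hairpin' adds information not in the original event.
(b) Not entailed — 'near the entrance' adds information not in the original event.
(c) Entailed — dropping 'on Tuesday' and generalizing the agent leaves a sub-description the original still satisfies.
(d) Entailed — this follows by dropping conjuncts from the buttering event's description.
(e) Entailed — generalizing the patient leaves a sub-description the original still satisfies.
(f) Entailed — this follows by dropping conjuncts from the buttering event's description.

(c), (d), (e), (f)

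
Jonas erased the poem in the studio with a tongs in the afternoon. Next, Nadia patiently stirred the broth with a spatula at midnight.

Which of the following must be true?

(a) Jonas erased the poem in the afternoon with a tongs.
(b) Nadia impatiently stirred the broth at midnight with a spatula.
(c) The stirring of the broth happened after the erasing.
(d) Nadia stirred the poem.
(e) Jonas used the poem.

(a), (c)

(a) Entailed — dropping 'in the studio' leaves a sub-description the original still satisfies.
(b) Not entailed — 'impatiently' adds a manner not in (and inconsistent with) the original.
(c) Entailed — the narrative places the erasing before the stirring.
(d) Not entailed — Nadia stirred the broth, not the poem; the poem belongs to the erasing event.
(e) Not entailed — the poem is the patient, not an instrument — Jonas used a tongs.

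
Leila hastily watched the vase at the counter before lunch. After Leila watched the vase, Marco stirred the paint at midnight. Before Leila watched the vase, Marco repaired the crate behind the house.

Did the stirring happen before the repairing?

no

The narrative orders the repairing before the stirring.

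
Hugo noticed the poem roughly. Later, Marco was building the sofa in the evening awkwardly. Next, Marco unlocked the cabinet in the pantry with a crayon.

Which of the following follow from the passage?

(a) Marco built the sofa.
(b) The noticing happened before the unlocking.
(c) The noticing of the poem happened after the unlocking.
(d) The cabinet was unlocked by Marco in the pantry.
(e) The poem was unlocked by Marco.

(b), (d)

(a) Not entailed — 'was building' is progressive on an accomplishment; it does not entail the completed 'built'.
(b) Entailed — the narrative places the noticing before the unlocking.
(c) Not entailed — the narrative places the noticing before the unlocking, not after.
(d) Entailed — dropping 'with a crayon' leaves a sub-description the original still satisfies.
(e) Not entailed — Marco unlocked the cabinet, not the poem; the poem belongs to the noticing event.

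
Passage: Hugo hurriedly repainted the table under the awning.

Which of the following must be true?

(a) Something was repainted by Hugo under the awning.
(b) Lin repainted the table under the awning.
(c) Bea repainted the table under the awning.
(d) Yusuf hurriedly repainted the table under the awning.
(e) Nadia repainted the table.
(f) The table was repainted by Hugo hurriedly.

(a), (f)

(a) Entailed — every conjunct here is already in the original repainting event.
(b) Not entailed — the passage has Hugo repainting the table, not Lin.
(c) Not entailed — the passage has Hugo repainting the table, not Bea.
(d) Not entailed — the passage has Hugo repainting the table, not Yusuf.
(e) Not entailed — the passage has Hugo repainting the table, not Nadia.
(f) Entailed — the original entails any weakening of itself; this just drops 'under the awning'.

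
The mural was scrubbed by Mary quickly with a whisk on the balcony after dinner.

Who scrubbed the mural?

Mary

'Mary' marks the agent of the scrubbing event.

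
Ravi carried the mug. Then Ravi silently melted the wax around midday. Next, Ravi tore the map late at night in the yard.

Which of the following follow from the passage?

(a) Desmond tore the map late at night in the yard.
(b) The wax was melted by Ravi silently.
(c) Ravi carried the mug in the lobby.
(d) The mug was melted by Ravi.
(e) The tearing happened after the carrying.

(a) Not entailed — the passage has Ravi tearing the map, not Desmond.
(b) Entailed — this follows by dropping conjuncts from the melting event's description.
(c) Not entailed — 'in the lobby' adds information not in the original event.
(d) Not entailed — Ravi melted the wax, not the mug; the mug belongs to the carrying event.
(e) Entailed — the narrative places the carrying before the tearing.

(b), (e)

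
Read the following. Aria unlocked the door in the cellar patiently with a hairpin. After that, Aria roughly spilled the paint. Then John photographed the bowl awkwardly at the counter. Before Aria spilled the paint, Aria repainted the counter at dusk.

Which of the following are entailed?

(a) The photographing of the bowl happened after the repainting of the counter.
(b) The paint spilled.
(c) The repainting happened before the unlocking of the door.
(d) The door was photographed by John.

(a) Entailed — the narrative places the repainting before the photographing.
(b) Entailed — 'Aria spilled the paint' is causative; it entails the inchoative 'the paint spilled'.
(c) Not entailed — the narrative doesn't order the repainting relative to the unlocking.
(d) Not entailed — John photographed the bowl, not the door; the door belongs to the unlocking event.

(a), (b)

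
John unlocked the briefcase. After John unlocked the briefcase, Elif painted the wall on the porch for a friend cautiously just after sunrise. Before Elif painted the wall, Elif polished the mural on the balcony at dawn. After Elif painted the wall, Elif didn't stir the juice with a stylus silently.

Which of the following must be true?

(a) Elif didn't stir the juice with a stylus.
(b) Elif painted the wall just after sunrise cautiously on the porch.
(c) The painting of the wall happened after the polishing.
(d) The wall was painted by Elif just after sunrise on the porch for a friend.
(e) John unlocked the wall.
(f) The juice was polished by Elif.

(a) Not entailed — dropping 'silently' under negation is not valid — the original leaves open that Elif stirred the juice some other way.
(b) Entailed — the original entails any weakening of itself; this just drops 'for a friend'.
(c) Entailed — the narrative places the polishing before the painting.
(d) Entailed — dropping 'cautiously' leaves a sub-description the original still satisfies.
(e) Not entailed — John unlocked the briefcase, not the wall; the wall belongs to the painting event.
(f) Not entailed — Elif polished the mural, not the juice; the juice belongs to the stirring event.

(b), (c), (d)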